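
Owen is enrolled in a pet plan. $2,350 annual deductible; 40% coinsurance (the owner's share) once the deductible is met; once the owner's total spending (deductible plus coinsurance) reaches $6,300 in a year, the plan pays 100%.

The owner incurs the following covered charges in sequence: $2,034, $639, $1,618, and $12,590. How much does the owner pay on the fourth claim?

$3,173.60

#1 ($2,034): entire amount goes to the deductible. Cost to owner: $2,034. OOP to date $2,034.
#2 ($639): deductible takes $316, $323 remains; coinsurance $323 × 40% = $129.20. Owner owes $445.20 (running OOP $2,479.20).
#3 ($1,618): 40% coinsurance on $1,618 = $647.20. Cost to owner: $647.20. OOP to date $3,126.40.
#4 ($12,590): 40% coinsurance on $12,590 = $5,036. OOP would hit $8,162.40 > $6,300, so the cap limits the owner to $6,300 − $3,126.40 = $3,173.60.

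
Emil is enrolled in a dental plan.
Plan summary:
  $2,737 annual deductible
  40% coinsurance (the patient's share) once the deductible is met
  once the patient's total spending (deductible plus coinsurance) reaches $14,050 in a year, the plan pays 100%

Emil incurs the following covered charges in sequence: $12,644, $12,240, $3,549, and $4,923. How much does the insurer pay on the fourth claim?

Bill 1, $12,644: $2,737 to deductible, leaving $9,907; patient's 40% is $3,962.80. Cost to patient: $6,699.80. OOP to date $6,699.80. Plan pays $12,644 − $6,699.80 = $5,944.20.
Bill 2, $12,240: deductible met; 40% of $12,240 = $4,896. Patient owes $4,896 (running OOP $11,595.80). Plan pays $12,240 − $4,896 = $7,344.
Bill 3, $3,549: 40% coinsurance on $3,549 = $1,419.60. Patient owes $1,419.60 (running OOP $13,015.40). Insurer: $3,549 − $1,419.60 = $2,129.40.
Bill 4, $4,923: deductible met; 40% of $4,923 = $1,969.20. That would push OOP to $14,984.60, over the $14,050 cap, so patient pays $14,050 − $13,015.40 = $1,034.60. Plan pays $4,923 − $1,034.60 = $3,888.40.

$3,888.40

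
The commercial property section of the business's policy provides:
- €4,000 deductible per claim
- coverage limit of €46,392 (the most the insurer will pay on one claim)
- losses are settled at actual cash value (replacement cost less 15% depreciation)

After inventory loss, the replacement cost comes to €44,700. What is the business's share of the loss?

€10,705

Actual cash value after 15% depreciation: €44,700 × 85% = €37,995.
After the deductible, €37,995 − €4,000 = €33,995 remains.
That's under the €46,392 cap, so the insurer reimburses the full €33,995.
Out of pocket: €44,700 − €33,995 = €10,705.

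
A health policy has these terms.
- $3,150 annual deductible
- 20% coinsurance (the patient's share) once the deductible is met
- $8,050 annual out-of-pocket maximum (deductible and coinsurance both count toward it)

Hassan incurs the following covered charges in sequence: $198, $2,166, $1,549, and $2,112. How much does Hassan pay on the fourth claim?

$422.40

Bill 1, $198: fully absorbed by the deductible. Patient owes $198 (running OOP $198).
Bill 2, $2,166: all of it applies to the deductible. Patient owes $2,166 (running OOP $2,364).
Bill 3, $1,549: deductible takes $786, $763 remains; 20% of $763 = $152.60. Patient owes $938.60 (running OOP $3,302.60).
Bill 4, $2,112: deductible already satisfied, so patient's share is 20% × $2,112 = $422.40. Cost to patient: $422.40. OOP to date $3,725.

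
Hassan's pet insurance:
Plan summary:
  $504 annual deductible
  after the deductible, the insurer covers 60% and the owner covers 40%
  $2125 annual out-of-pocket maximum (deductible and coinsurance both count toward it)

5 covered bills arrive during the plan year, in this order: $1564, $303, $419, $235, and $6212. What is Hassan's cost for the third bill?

$167.60

#1 ($1564): $504 to deductible, leaving $1060; owner's 40% is $424. Cost to owner: $928. OOP to date $928.
#2 ($303): deductible met; 40% of $303 = $121.20. Owner pays $121.20; OOP now $1049.20.
#3 ($419): deductible met; 40% of $419 = $167.60. Cost to owner: $167.60. OOP to date $1216.80.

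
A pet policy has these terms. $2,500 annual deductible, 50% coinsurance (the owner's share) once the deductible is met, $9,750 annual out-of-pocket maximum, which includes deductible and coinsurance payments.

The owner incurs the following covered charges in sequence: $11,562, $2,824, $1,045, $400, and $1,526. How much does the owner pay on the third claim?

Claim 1 — $11,562: $2,500 finishes the deductible; $9,062 goes to coinsurance; owner's 50% is $4,531. Cost to owner: $7,031. OOP to date $7,031.
Claim 2 — $2,824: deductible already satisfied, so owner's share is 50% × $2,824 = $1,412. Owner pays $1,412; OOP now $8,443.
Claim 3 — $1,045: deductible already satisfied, so owner's share is 50% × $1,045 = $522.50. Owner pays $522.50; OOP now $8,965.50.

$522.50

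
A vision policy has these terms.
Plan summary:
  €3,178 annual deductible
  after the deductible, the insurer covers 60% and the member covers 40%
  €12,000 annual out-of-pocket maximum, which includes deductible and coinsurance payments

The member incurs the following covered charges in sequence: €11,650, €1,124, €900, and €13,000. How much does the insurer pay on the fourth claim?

Bill 1, €11,650: €3,178 to deductible, leaving €8,472; coinsurance €8,472 × 40% = €3,388.80. Member owes €6,566.80 (running OOP €6,566.80). Insurer: €11,650 − €6,566.80 = €5,083.20.
Bill 2, €1,124: deductible met; 40% of €1,124 = €449.60. Member pays €449.60; OOP now €7,016.40. Insurer: €1,124 − €449.60 = €674.40.
Bill 3, €900: deductible met; 40% of €900 = €360. Member owes €360 (running OOP €7,376.40). Insurer: €900 − €360 = €540.
Bill 4, €13,000: deductible already satisfied, so member's share is 40% × €13,000 = €5,200. OOP would hit €12,576.40 > €12,000, so the cap limits the member to €12,000 − €7,376.40 = €4,623.60. Insurer: €13,000 − €4,623.60 = €8,376.40.

€8,376.40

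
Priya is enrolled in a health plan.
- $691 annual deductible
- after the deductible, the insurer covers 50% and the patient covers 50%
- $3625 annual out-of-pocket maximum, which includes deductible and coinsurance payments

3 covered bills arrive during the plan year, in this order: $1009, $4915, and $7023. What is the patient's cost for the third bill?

#1 ($1009): $691 to deductible, leaving $318; 50% of $318 = $159. Patient owes $850 (running OOP $850).
#2 ($4915): deductible already satisfied, so patient's share is 50% × $4915 = $2457.50. Cost to patient: $2457.50. OOP to date $3307.50.
#3 ($7023): deductible met; 50% of $7023 = $3511.50. OOP would hit $6819 > $3625, so the cap limits the patient to $3625 − $3307.50 = $317.50.

$317.50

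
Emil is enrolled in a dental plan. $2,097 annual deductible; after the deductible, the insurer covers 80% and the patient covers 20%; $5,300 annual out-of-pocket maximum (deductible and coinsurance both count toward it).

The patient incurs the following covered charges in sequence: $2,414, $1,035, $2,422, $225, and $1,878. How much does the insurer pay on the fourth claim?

$180

#1 ($2,414): deductible takes $2,097, $317 remains; 20% of $317 = $63.40. Patient pays $2,160.40; OOP now $2,160.40. Insurer: $2,414 − $2,160.40 = $253.60.
#2 ($1,035): 20% coinsurance on $1,035 = $207. Cost to patient: $207. OOP to date $2,367.40. Insurer: $1,035 − $207 = $828.
#3 ($2,422): deductible met; 20% of $2,422 = $484.40. Patient owes $484.40 (running OOP $2,851.80). Insurer: $2,422 − $484.40 = $1,937.60.
#4 ($225): deductible met; 20% of $225 = $45. Patient pays $45; OOP now $2,896.80. Insurer: $225 − $45 = $180.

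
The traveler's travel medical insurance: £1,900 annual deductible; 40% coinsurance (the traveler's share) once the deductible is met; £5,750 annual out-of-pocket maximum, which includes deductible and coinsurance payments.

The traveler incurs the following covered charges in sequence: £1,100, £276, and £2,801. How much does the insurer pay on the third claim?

Claim 1 — £1,100: fully absorbed by the deductible. Traveler pays £1,100; OOP now £1,100. Insurer: £1,100 − £1,100 = £0.
Claim 2 — £276: entire amount goes to the deductible. Traveler pays £276; OOP now £1,376. Plan pays £276 − £276 = £0.
Claim 3 — £2,801: deductible takes £524, £2,277 remains; traveler's 40% is £910.80. Traveler pays £1,434.80; OOP now £2,810.80. Insurer: £2,801 − £1,434.80 = £1,366.20.

£1,366.20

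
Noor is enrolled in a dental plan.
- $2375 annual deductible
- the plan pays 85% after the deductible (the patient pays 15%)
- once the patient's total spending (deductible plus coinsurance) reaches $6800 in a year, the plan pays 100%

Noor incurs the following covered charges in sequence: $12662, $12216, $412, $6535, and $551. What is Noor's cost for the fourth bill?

$980.25

#1 ($12662): $2375 finishes the deductible; $10287 goes to coinsurance; patient's 15% is $1543.05. Patient pays $3918.05; OOP now $3918.05.
#2 ($12216): 15% coinsurance on $12216 = $1832.40. Cost to patient: $1832.40. OOP to date $5750.45.
#3 ($412): deductible met; 15% of $412 = $61.80. Cost to patient: $61.80. OOP to date $5812.25.
#4 ($6535): 15% coinsurance on $6535 = $980.25. Cost to patient: $980.25. OOP to date $6792.50.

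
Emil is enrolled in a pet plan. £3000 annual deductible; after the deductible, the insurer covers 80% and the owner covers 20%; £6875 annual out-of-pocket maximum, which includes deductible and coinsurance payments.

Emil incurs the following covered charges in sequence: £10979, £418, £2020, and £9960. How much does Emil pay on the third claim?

£404

Bill 1, £10979: £3000 to deductible, leaving £7979; coinsurance £7979 × 20% = £1595.80. Cost to owner: £4595.80. OOP to date £4595.80.
Bill 2, £418: deductible already satisfied, so owner's share is 20% × £418 = £83.60. Cost to owner: £83.60. OOP to date £4679.40.
Bill 3, £2020: 20% coinsurance on £2020 = £404. Owner owes £404 (running OOP £5083.40).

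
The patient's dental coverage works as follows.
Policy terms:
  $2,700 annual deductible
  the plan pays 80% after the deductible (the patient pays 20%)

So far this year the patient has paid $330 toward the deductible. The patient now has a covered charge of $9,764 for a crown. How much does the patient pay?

Deductible still to meet: $2,700 − $330 = $2,370.
The remaining $7,394 (= $9,764 − $2,370) moves to coinsurance.
Coinsurance: $7,394 × 20% = $1,478.80.
So the patient owes $2,370 + $1,478.80 = $3,848.80.

$3,848.80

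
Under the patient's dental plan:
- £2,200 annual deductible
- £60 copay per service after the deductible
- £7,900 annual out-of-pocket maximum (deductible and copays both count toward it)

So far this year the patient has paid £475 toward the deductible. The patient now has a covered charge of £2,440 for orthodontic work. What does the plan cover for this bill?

Deductible still to meet: £2,200 − £475 = £1,725.
That leaves £2,440 − £1,725 = £715 for the copay.
Copay on this service: £60.
So the patient owes £1,725 + £60 = £1,785 before any cap.
Year-to-date out-of-pocket becomes £475 + £1,785 = £2,260, still under the £7,900 maximum, so no cap applies.
Insurer pays the balance: £2,440 − £1,785 = £655.

£655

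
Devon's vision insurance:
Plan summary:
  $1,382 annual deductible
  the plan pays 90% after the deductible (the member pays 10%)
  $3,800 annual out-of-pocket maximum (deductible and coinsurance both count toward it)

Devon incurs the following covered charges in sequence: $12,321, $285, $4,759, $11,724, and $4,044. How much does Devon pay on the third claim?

$475.90

Claim 1 ($12,321): deductible takes $1,382, $10,939 remains; member's 10% is $1,093.90. Member owes $2,475.90 (running OOP $2,475.90).
Claim 2 ($285): deductible met; 10% of $285 = $28.50. Member owes $28.50 (running OOP $2,504.40).
Claim 3 ($4,759): deductible already satisfied, so member's share is 10% × $4,759 = $475.90. Member owes $475.90 (running OOP $2,980.30).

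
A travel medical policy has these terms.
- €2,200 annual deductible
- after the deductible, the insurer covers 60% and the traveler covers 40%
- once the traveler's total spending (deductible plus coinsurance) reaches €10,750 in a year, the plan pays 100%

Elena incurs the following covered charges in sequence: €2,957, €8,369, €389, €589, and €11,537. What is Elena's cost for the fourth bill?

€235.60

Claim 1 — €2,957: €2,200 finishes the deductible; €757 goes to coinsurance; coinsurance €757 × 40% = €302.80. Traveler pays €2,502.80; OOP now €2,502.80.
Claim 2 — €8,369: 40% coinsurance on €8,369 = €3,347.60. Cost to traveler: €3,347.60. OOP to date €5,850.40.
Claim 3 — €389: deductible met; 40% of €389 = €155.60. Traveler pays €155.60; OOP now €6,006.
Claim 4 — €589: deductible already satisfied, so traveler's share is 40% × €589 = €235.60. Traveler owes €235.60 (running OOP €6,241.60).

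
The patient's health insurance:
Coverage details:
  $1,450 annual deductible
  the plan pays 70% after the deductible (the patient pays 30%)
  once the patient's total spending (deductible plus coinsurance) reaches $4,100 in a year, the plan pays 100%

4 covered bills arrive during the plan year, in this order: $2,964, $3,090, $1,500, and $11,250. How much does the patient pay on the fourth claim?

Bill 1, $2,964: deductible takes $1,450, $1,514 remains; coinsurance $1,514 × 30% = $454.20. Patient pays $1,904.20; OOP now $1,904.20.
Bill 2, $3,090: 30% coinsurance on $3,090 = $927. Cost to patient: $927. OOP to date $2,831.20.
Bill 3, $1,500: deductible already satisfied, so patient's share is 30% × $1,500 = $450. Patient pays $450; OOP now $3,281.20.
Bill 4, $11,250: deductible met; 30% of $11,250 = $3,375. OOP would hit $6,656.20 > $4,100, so the cap limits the patient to $4,100 − $3,281.20 = $818.80.

$818.80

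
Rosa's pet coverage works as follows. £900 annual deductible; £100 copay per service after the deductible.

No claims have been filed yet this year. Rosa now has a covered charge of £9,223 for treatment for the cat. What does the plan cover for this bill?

£8,223

Nothing has been paid toward the £900 deductible, so the first £900 of this charge is applied there.
That leaves £9,223 − £900 = £8,323 for the copay.
Copay on this service: £100.
Owner responsibility: £900 + £100 = £1,000.
Insurer pays the balance: £9,223 − £1,000 = £8,223.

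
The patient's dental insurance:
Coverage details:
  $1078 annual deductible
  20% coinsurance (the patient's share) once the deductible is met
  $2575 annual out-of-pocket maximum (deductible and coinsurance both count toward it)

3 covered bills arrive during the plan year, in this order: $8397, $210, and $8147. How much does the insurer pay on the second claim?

$176.80

Claim 1 ($8397): $1078 to deductible, leaving $7319; patient's 20% is $1463.80. Patient owes $2541.80 (running OOP $2541.80). Plan pays $8397 − $2541.80 = $5855.20.
Claim 2 ($210): deductible already satisfied, so patient's share is 20% × $210 = $42. That would push OOP to $2583.80, over the $2575 cap, so patient pays $2575 − $2541.80 = $33.20. Insurer: $210 − $33.20 = $176.80.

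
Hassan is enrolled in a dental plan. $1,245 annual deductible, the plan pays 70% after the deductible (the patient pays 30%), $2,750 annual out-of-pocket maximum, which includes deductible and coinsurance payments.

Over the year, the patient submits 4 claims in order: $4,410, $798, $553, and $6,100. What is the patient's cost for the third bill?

$165.90

Claim 1 ($4,410): deductible takes $1,245, $3,165 remains; patient's 30% is $949.50. Cost to patient: $2,194.50. OOP to date $2,194.50.
Claim 2 ($798): deductible already satisfied, so patient's share is 30% × $798 = $239.40. Cost to patient: $239.40. OOP to date $2,433.90.
Claim 3 ($553): 30% coinsurance on $553 = $165.90. Cost to patient: $165.90. OOP to date $2,599.80.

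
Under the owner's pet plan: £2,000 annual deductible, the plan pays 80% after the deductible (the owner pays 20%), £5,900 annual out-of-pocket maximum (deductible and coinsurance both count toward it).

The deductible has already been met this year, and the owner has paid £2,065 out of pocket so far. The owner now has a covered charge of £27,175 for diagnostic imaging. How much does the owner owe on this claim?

£3,835

The deductible is already satisfied, so the full bill goes to coinsurance.
20% of £27,175 = £5,435 falls to the owner.
That would bring total out-of-pocket to £7,500, past the £5,900 cap. The owner is capped at £5,900 − £2,065 = £3,835 on this claim.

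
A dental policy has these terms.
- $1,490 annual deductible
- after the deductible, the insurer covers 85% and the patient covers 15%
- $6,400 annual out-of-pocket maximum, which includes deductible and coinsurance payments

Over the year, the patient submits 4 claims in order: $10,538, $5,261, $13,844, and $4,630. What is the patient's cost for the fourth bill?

Claim 1 ($10,538): deductible takes $1,490, $9,048 remains; 15% of $9,048 = $1,357.20. Patient pays $2,847.20; OOP now $2,847.20.
Claim 2 ($5,261): deductible already satisfied, so patient's share is 15% × $5,261 = $789.15. Patient pays $789.15; OOP now $3,636.35.
Claim 3 ($13,844): 15% coinsurance on $13,844 = $2,076.60. Cost to patient: $2,076.60. OOP to date $5,712.95.
Claim 4 ($4,630): deductible already satisfied, so patient's share is 15% × $4,630 = $694.50. That would push OOP to $6,407.45, over the $6,400 cap, so patient pays $6,400 − $5,712.95 = $687.05.

$687.05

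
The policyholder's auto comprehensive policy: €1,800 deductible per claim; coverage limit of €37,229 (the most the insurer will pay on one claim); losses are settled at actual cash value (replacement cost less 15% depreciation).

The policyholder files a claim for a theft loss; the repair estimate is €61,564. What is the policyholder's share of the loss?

€24,335

At 15% depreciation, ACV = €61,564 − €9,234.60 = €52,329.40.
Less the €1,800 deductible: €52,329.40 − €1,800 = €50,529.40.
€50,529.40 exceeds the €37,229 limit, so the insurer pays the limit: €37,229.
Policyholder's share is the uncovered remainder: €61,564 − €37,229 = €24,335.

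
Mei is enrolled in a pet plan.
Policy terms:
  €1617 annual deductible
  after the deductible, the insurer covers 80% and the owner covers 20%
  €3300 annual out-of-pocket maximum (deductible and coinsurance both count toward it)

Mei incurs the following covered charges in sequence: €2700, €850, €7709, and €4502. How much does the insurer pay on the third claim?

#1 (€2700): €1617 finishes the deductible; €1083 goes to coinsurance; owner's 20% is €216.60. Owner owes €1833.60 (running OOP €1833.60). Plan pays €2700 − €1833.60 = €866.40.
#2 (€850): deductible met; 20% of €850 = €170. Owner pays €170; OOP now €2003.60. Plan pays €850 − €170 = €680.
#3 (€7709): 20% coinsurance on €7709 = €1541.80. That would push OOP to €3545.40, over the €3300 cap, so owner pays €3300 − €2003.60 = €1296.40. Insurer: €7709 − €1296.40 = €6412.60.

€6412.60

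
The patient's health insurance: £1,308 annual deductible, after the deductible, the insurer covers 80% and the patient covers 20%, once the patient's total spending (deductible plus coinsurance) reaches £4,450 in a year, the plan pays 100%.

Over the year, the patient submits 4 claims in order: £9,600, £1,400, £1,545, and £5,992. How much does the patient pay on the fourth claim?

£894.60

Bill 1, £9,600: deductible takes £1,308, £8,292 remains; patient's 20% is £1,658.40. Patient pays £2,966.40; OOP now £2,966.40.
Bill 2, £1,400: 20% coinsurance on £1,400 = £280. Cost to patient: £280. OOP to date £3,246.40.
Bill 3, £1,545: deductible already satisfied, so patient's share is 20% × £1,545 = £309. Patient owes £309 (running OOP £3,555.40).
Bill 4, £5,992: deductible met; 20% of £5,992 = £1,198.40. That would push OOP to £4,753.80, over the £4,450 cap, so patient pays £4,450 − £3,555.40 = £894.60.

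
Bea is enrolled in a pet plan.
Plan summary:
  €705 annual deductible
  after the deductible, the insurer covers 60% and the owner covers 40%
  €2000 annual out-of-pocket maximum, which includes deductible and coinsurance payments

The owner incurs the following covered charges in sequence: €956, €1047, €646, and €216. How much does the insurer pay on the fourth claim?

Bill 1, €956: €705 finishes the deductible; €251 goes to coinsurance; 40% of €251 = €100.40. Owner owes €805.40 (running OOP €805.40). Plan pays €956 − €805.40 = €150.60.
Bill 2, €1047: 40% coinsurance on €1047 = €418.80. Cost to owner: €418.80. OOP to date €1224.20. Insurer: €1047 − €418.80 = €628.20.
Bill 3, €646: 40% coinsurance on €646 = €258.40. Owner pays €258.40; OOP now €1482.60. Insurer: €646 − €258.40 = €387.60.
Bill 4, €216: deductible already satisfied, so owner's share is 40% × €216 = €86.40. Owner pays €86.40; OOP now €1569. Plan pays €216 − €86.40 = €129.60.

€129.60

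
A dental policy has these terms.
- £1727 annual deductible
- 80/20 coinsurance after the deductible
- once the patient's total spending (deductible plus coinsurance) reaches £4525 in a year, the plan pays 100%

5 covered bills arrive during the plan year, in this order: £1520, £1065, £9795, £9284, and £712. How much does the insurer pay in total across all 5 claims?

£17851

Claim 1 — £1520: all of it applies to the deductible. Cost to patient: £1520. OOP to date £1520. Plan pays £1520 − £1520 = £0.
Claim 2 — £1065: deductible takes £207, £858 remains; coinsurance £858 × 20% = £171.60. Patient owes £378.60 (running OOP £1898.60). Insurer: £1065 − £378.60 = £686.40.
Claim 3 — £9795: deductible already satisfied, so patient's share is 20% × £9795 = £1959. Patient pays £1959; OOP now £3857.60. Insurer: £9795 − £1959 = £7836.
Claim 4 — £9284: 20% coinsurance on £9284 = £1856.80. That would push OOP to £5714.40, over the £4525 cap, so patient pays £4525 − £3857.60 = £667.40. Insurer: £9284 − £667.40 = £8616.60.
Claim 5 — £712: 20% coinsurance on £712 = £142.40. That would push OOP to £4667.40, over the £4525 cap, so patient pays £4525 − £4525 = £0. Insurer: £712 − £0 = £712.
Insurer total: £0 + £686.40 + £7836 + £8616.60 + £712 = £17851.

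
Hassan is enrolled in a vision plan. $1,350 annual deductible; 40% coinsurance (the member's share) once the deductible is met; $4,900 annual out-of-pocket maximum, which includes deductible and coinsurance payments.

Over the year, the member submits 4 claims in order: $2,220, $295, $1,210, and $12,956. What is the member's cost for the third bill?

Claim 1 — $2,220: $1,350 finishes the deductible; $870 goes to coinsurance; member's 40% is $348. Member pays $1,698; OOP now $1,698.
Claim 2 — $295: 40% coinsurance on $295 = $118. Member pays $118; OOP now $1,816.
Claim 3 — $1,210: deductible met; 40% of $1,210 = $484. Member owes $484 (running OOP $2,300).

$484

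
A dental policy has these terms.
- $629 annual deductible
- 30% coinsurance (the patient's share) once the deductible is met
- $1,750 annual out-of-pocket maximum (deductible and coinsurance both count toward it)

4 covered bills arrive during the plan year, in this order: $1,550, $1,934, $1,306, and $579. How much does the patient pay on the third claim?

#1 ($1,550): $629 finishes the deductible; $921 goes to coinsurance; patient's 30% is $276.30. Cost to patient: $905.30. OOP to date $905.30.
#2 ($1,934): deductible already satisfied, so patient's share is 30% × $1,934 = $580.20. Patient pays $580.20; OOP now $1,485.50.
#3 ($1,306): deductible met; 30% of $1,306 = $391.80. Adding that to $1,485.50 gives $1,877.30, past the $1,750 cap; patient pays only $1,750 − $1,485.50 = $264.50.

$264.50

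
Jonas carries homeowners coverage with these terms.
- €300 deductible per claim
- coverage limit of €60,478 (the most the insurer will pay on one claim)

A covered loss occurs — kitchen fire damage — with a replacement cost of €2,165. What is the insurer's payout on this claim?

Subtract the deductible: €2,165 − €300 = €1,865.
€1,865 ≤ €60,478, so the limit doesn't bind; insurer pays €1,865.

€1,865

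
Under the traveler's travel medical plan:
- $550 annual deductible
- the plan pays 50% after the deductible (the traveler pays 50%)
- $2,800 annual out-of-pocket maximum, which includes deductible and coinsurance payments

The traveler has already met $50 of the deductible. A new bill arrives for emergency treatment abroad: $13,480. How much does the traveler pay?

$2,750

$50 of the $550 deductible is already met, leaving $500.
The remaining $12,980 (= $13,480 − $500) moves to coinsurance.
Coinsurance: $12,980 × 50% = $6,490.
That puts the traveler's cost at $500 + $6,490 = $6,990 before any cap.
Year-to-date out-of-pocket would reach $50 + $6,990 = $7,040, above the $2,800 maximum, so the traveler pays only $2,800 − $50 = $2,750.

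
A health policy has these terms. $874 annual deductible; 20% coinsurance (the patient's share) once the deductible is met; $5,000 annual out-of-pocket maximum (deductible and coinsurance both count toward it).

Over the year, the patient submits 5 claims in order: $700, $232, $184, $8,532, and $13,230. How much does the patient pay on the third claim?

Claim 1 — $700: all of it applies to the deductible. Patient owes $700 (running OOP $700).
Claim 2 — $232: deductible takes $174, $58 remains; 20% of $58 = $11.60. Patient pays $185.60; OOP now $885.60.
Claim 3 — $184: deductible met; 20% of $184 = $36.80. Cost to patient: $36.80. OOP to date $922.40.

$36.80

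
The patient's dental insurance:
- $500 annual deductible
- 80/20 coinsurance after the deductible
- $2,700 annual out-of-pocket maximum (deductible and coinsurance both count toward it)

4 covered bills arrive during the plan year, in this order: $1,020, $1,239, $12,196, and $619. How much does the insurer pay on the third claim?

$10,347.80

Claim 1 ($1,020): $500 finishes the deductible; $520 goes to coinsurance; patient's 20% is $104. Cost to patient: $604. OOP to date $604. Plan pays $1,020 − $604 = $416.
Claim 2 ($1,239): deductible met; 20% of $1,239 = $247.80. Patient owes $247.80 (running OOP $851.80). Plan pays $1,239 − $247.80 = $991.20.
Claim 3 ($12,196): deductible met; 20% of $12,196 = $2,439.20. Adding that to $851.80 gives $3,291, past the $2,700 cap; patient pays only $2,700 − $851.80 = $1,848.20. Plan pays $12,196 − $1,848.20 = $10,347.80.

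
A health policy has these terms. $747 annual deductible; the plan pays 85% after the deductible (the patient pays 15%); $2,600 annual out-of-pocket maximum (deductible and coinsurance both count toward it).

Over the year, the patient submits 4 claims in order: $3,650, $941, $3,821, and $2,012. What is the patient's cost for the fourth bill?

$301.80

#1 ($3,650): $747 to deductible, leaving $2,903; 15% of $2,903 = $435.45. Cost to patient: $1,182.45. OOP to date $1,182.45.
#2 ($941): deductible already satisfied, so patient's share is 15% × $941 = $141.15. Patient owes $141.15 (running OOP $1,323.60).
#3 ($3,821): deductible met; 15% of $3,821 = $573.15. Patient pays $573.15; OOP now $1,896.75.
#4 ($2,012): deductible met; 15% of $2,012 = $301.80. Patient pays $301.80; OOP now $2,198.55.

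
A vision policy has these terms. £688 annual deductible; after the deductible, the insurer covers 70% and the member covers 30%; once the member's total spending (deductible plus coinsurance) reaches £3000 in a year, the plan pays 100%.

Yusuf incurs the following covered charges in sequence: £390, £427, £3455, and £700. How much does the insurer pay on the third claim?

Claim 1 — £390: all of it applies to the deductible. Member pays £390; OOP now £390. Insurer: £390 − £390 = £0.
Claim 2 — £427: £298 to deductible, leaving £129; coinsurance £129 × 30% = £38.70. Member pays £336.70; OOP now £726.70. Plan pays £427 − £336.70 = £90.30.
Claim 3 — £3455: deductible already satisfied, so member's share is 30% × £3455 = £1036.50. Member pays £1036.50; OOP now £1763.20. Insurer: £3455 − £1036.50 = £2418.50.

£2418.50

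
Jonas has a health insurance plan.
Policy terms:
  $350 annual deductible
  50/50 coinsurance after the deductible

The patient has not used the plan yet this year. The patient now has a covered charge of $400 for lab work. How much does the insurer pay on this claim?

The full $350 deductible is still open; $350 of this bill applies to it.
After the $350 deductible portion, $400 − $350 = $50 is subject to coinsurance.
50% of $50 = $25 falls to the patient.
So the patient owes $350 + $25 = $375.
Insurer pays the balance: $400 − $375 = $25.

$25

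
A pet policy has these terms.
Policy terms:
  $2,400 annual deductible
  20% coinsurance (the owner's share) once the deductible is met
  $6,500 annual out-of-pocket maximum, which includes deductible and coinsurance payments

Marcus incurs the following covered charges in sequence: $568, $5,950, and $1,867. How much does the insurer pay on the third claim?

$1,493.60

Claim 1 ($568): fully absorbed by the deductible. Cost to owner: $568. OOP to date $568. Insurer: $568 − $568 = $0.
Claim 2 ($5,950): $1,832 finishes the deductible; $4,118 goes to coinsurance; 20% of $4,118 = $823.60. Owner owes $2,655.60 (running OOP $3,223.60). Plan pays $5,950 − $2,655.60 = $3,294.40.
Claim 3 ($1,867): 20% coinsurance on $1,867 = $373.40. Cost to owner: $373.40. OOP to date $3,597. Insurer: $1,867 − $373.40 = $1,493.60.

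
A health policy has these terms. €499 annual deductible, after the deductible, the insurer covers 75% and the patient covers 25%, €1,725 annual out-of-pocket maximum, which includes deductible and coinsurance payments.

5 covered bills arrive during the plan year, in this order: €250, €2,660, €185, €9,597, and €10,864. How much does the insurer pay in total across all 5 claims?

Claim 1 (€250): fully absorbed by the deductible. Patient owes €250 (running OOP €250). Insurer: €250 − €250 = €0.
Claim 2 (€2,660): €249 to deductible, leaving €2,411; 25% of €2,411 = €602.75. Patient owes €851.75 (running OOP €1,101.75). Insurer: €2,660 − €851.75 = €1,808.25.
Claim 3 (€185): 25% coinsurance on €185 = €46.25. Patient owes €46.25 (running OOP €1,148). Insurer: €185 − €46.25 = €138.75.
Claim 4 (€9,597): deductible already satisfied, so patient's share is 25% × €9,597 = €2,399.25. Adding that to €1,148 gives €3,547.25, past the €1,725 cap; patient pays only €1,725 − €1,148 = €577. Insurer: €9,597 − €577 = €9,020.
Claim 5 (€10,864): 25% coinsurance on €10,864 = €2,716. Adding that to €1,725 gives €4,441, past the €1,725 cap; patient pays only €1,725 − €1,725 = €0. Plan pays €10,864 − €0 = €10,864.
Insurer total: €0 + €1,808.25 + €138.75 + €9,020 + €10,864 = €21,831.

€21,831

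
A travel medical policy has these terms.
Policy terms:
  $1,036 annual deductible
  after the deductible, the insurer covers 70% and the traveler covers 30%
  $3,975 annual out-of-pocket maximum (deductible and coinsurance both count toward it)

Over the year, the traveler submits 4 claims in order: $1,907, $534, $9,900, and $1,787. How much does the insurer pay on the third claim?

Claim 1 ($1,907): $1,036 finishes the deductible; $871 goes to coinsurance; 30% of $871 = $261.30. Cost to traveler: $1,297.30. OOP to date $1,297.30. Plan pays $1,907 − $1,297.30 = $609.70.
Claim 2 ($534): deductible met; 30% of $534 = $160.20. Cost to traveler: $160.20. OOP to date $1,457.50. Plan pays $534 − $160.20 = $373.80.
Claim 3 ($9,900): deductible already satisfied, so traveler's share is 30% × $9,900 = $2,970. OOP would hit $4,427.50 > $3,975, so the cap limits the traveler to $3,975 − $1,457.50 = $2,517.50. Insurer: $9,900 − $2,517.50 = $7,382.50.

$7,382.50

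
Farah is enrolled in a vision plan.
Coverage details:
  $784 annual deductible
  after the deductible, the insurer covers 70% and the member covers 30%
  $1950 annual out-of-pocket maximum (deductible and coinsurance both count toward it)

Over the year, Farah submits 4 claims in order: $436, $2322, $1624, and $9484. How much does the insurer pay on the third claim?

$1136.80

Claim 1 — $436: entire amount goes to the deductible. Member owes $436 (running OOP $436). Insurer: $436 − $436 = $0.
Claim 2 — $2322: $348 to deductible, leaving $1974; member's 30% is $592.20. Member pays $940.20; OOP now $1376.20. Plan pays $2322 − $940.20 = $1381.80.
Claim 3 — $1624: deductible already satisfied, so member's share is 30% × $1624 = $487.20. Member pays $487.20; OOP now $1863.40. Insurer: $1624 − $487.20 = $1136.80.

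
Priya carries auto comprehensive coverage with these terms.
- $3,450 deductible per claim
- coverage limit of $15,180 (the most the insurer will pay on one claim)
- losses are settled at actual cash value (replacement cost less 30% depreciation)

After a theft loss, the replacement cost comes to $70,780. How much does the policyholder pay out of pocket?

Depreciate 30%: the covered value is $70,780 × 0.7 = $49,546.
After the deductible, $49,546 − $3,450 = $46,096 remains.
The $15,180 per-incident cap binds; insurer pays $15,180.
Policyholder's share is the uncovered remainder: $70,780 − $15,180 = $55,600.

$55,600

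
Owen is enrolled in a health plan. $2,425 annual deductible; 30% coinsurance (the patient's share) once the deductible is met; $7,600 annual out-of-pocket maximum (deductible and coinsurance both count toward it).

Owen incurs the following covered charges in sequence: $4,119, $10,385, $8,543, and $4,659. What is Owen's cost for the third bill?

#1 ($4,119): $2,425 finishes the deductible; $1,694 goes to coinsurance; 30% of $1,694 = $508.20. Patient owes $2,933.20 (running OOP $2,933.20).
#2 ($10,385): deductible already satisfied, so patient's share is 30% × $10,385 = $3,115.50. Cost to patient: $3,115.50. OOP to date $6,048.70.
#3 ($8,543): 30% coinsurance on $8,543 = $2,562.90. OOP would hit $8,611.60 > $7,600, so the cap limits the patient to $7,600 − $6,048.70 = $1,551.30.

$1,551.30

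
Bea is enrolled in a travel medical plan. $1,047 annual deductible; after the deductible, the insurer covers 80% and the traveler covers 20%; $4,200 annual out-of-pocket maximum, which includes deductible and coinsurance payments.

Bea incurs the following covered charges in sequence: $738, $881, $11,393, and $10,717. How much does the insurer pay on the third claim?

$9,114.40

#1 ($738): fully absorbed by the deductible. Cost to traveler: $738. OOP to date $738. Insurer: $738 − $738 = $0.
#2 ($881): deductible takes $309, $572 remains; traveler's 20% is $114.40. Traveler owes $423.40 (running OOP $1,161.40). Insurer: $881 − $423.40 = $457.60.
#3 ($11,393): 20% coinsurance on $11,393 = $2,278.60. Cost to traveler: $2,278.60. OOP to date $3,440. Plan pays $11,393 − $2,278.60 = $9,114.40.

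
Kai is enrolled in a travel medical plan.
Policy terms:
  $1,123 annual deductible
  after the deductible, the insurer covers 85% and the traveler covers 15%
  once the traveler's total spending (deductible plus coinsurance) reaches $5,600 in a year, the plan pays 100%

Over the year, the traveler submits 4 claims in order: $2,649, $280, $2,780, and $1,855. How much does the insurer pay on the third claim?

Claim 1 — $2,649: $1,123 to deductible, leaving $1,526; coinsurance $1,526 × 15% = $228.90. Cost to traveler: $1,351.90. OOP to date $1,351.90. Insurer: $2,649 − $1,351.90 = $1,297.10.
Claim 2 — $280: 15% coinsurance on $280 = $42. Cost to traveler: $42. OOP to date $1,393.90. Insurer: $280 − $42 = $238.
Claim 3 — $2,780: deductible already satisfied, so traveler's share is 15% × $2,780 = $417. Cost to traveler: $417. OOP to date $1,810.90. Plan pays $2,780 − $417 = $2,363.

$2,363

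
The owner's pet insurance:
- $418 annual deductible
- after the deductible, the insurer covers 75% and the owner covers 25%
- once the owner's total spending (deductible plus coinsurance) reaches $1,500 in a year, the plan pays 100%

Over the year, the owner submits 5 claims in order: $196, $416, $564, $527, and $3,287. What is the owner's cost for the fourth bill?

$131.75

Bill 1, $196: entire amount goes to the deductible. Owner pays $196; OOP now $196.
Bill 2, $416: $222 to deductible, leaving $194; coinsurance $194 × 25% = $48.50. Owner pays $270.50; OOP now $466.50.
Bill 3, $564: deductible already satisfied, so owner's share is 25% × $564 = $141. Cost to owner: $141. OOP to date $607.50.
Bill 4, $527: 25% coinsurance on $527 = $131.75. Owner pays $131.75; OOP now $739.25.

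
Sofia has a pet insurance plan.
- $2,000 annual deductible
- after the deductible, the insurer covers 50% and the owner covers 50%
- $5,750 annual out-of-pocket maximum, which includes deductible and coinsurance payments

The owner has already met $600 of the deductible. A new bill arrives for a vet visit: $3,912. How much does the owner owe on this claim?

Remaining deductible: $2,000 − $600 = $1,400.
The remaining $2,512 (= $3,912 − $1,400) moves to coinsurance.
Owner's 50% share of $2,512 is $1,256.
That puts the owner's cost at $1,400 + $1,256 = $2,656 before any cap.
Total out-of-pocket so far would be $600 + $2,656 = $3,256, below the $5,750 cap — no reduction.

$2,656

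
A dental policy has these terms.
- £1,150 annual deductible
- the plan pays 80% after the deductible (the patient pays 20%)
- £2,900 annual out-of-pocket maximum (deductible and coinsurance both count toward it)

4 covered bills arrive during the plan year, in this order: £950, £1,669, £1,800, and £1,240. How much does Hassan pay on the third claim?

£360

Claim 1 — £950: entire amount goes to the deductible. Patient pays £950; OOP now £950.
Claim 2 — £1,669: deductible takes £200, £1,469 remains; patient's 20% is £293.80. Patient owes £493.80 (running OOP £1,443.80).
Claim 3 — £1,800: deductible met; 20% of £1,800 = £360. Cost to patient: £360. OOP to date £1,803.80.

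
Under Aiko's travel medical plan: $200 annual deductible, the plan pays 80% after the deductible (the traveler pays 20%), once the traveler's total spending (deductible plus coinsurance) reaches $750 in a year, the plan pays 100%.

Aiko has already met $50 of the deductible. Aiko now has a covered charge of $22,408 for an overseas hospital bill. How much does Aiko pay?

$700

Remaining deductible: $200 − $50 = $150.
The remaining $22,258 (= $22,408 − $150) moves to coinsurance.
Traveler's 20% share of $22,258 is $4,451.60.
Traveler responsibility before any cap: $150 + $4,451.60 = $4,601.60.
That would bring total out-of-pocket to $4,651.60, past the $750 cap. The traveler is capped at $750 − $50 = $700 on this claim.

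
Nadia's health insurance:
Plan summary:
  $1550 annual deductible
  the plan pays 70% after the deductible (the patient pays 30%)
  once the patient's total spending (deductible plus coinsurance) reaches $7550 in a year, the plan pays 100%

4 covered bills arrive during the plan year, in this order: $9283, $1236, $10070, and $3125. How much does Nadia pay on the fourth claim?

$288.30

Bill 1, $9283: deductible takes $1550, $7733 remains; 30% of $7733 = $2319.90. Patient pays $3869.90; OOP now $3869.90.
Bill 2, $1236: deductible already satisfied, so patient's share is 30% × $1236 = $370.80. Patient owes $370.80 (running OOP $4240.70).
Bill 3, $10070: deductible already satisfied, so patient's share is 30% × $10070 = $3021. Patient owes $3021 (running OOP $7261.70).
Bill 4, $3125: deductible met; 30% of $3125 = $937.50. OOP would hit $8199.20 > $7550, so the cap limits the patient to $7550 − $7261.70 = $288.30.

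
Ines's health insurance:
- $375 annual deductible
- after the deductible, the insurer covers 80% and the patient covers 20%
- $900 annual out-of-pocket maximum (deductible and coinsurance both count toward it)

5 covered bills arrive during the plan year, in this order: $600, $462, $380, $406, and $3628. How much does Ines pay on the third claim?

$76

Bill 1, $600: $375 to deductible, leaving $225; coinsurance $225 × 20% = $45. Cost to patient: $420. OOP to date $420.
Bill 2, $462: deductible met; 20% of $462 = $92.40. Cost to patient: $92.40. OOP to date $512.40.
Bill 3, $380: deductible met; 20% of $380 = $76. Patient pays $76; OOP now $588.40.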